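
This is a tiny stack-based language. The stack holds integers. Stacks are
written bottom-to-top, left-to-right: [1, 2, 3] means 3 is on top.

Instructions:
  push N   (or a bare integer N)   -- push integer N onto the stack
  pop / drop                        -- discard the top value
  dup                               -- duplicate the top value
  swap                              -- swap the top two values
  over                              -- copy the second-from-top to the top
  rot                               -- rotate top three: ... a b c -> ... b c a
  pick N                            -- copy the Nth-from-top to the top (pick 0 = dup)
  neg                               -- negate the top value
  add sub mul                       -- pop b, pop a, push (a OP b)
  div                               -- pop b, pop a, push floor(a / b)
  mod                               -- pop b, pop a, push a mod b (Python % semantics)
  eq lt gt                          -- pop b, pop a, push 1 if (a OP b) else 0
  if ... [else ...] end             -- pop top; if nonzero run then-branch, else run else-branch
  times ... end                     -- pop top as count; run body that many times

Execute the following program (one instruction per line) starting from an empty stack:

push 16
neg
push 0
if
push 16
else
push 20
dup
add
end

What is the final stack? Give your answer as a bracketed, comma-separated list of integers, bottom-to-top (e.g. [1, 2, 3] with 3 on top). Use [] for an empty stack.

After 'push 16': [16]
After 'neg': [-16]
After 'push 0': [-16, 0]
After 'if': [-16]
After 'push 20': [-16, 20]
After 'dup': [-16, 20, 20]
After 'add': [-16, 40]

Answer: [-16, 40]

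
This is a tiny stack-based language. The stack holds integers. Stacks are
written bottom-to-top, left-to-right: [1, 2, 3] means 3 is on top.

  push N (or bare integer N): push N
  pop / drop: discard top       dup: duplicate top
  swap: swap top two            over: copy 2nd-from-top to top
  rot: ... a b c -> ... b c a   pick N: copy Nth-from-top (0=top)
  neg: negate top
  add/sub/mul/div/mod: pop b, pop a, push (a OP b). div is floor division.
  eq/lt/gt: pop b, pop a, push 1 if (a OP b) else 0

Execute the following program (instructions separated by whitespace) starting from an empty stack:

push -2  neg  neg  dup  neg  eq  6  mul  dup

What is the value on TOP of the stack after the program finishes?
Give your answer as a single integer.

Answer: 0

Derivation:
After 'push -2': [-2]
After 'neg': [2]
After 'neg': [-2]
After 'dup': [-2, -2]
After 'neg': [-2, 2]
After 'eq': [0]
After 'push 6': [0, 6]
After 'mul': [0]
After 'dup': [0, 0]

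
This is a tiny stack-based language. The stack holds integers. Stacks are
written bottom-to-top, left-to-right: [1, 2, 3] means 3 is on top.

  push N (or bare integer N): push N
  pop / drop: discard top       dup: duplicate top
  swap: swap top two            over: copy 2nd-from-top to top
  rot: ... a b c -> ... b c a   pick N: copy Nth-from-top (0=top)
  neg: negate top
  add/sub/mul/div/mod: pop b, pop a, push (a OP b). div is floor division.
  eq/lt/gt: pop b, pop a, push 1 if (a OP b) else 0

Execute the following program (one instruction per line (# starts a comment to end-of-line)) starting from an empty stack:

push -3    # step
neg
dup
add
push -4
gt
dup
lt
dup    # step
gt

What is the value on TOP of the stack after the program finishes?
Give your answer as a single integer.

Answer: 0

Derivation:
After 'push -3': [-3]
After 'neg': [3]
After 'dup': [3, 3]
After 'add': [6]
After 'push -4': [6, -4]
After 'gt': [1]
After 'dup': [1, 1]
After 'lt': [0]
After 'dup': [0, 0]
After 'gt': [0]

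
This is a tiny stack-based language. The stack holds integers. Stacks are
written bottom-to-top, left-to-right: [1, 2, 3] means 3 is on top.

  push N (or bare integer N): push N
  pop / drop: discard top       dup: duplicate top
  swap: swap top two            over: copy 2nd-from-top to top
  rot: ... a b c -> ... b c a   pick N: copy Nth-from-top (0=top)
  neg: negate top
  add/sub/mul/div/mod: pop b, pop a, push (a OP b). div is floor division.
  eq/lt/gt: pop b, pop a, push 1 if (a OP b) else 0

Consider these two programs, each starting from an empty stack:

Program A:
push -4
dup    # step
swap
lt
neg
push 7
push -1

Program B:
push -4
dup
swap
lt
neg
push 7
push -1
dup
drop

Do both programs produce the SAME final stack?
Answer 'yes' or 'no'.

Program A trace:
  After 'push -4': [-4]
  After 'dup': [-4, -4]
  After 'swap': [-4, -4]
  After 'lt': [0]
  After 'neg': [0]
  After 'push 7': [0, 7]
  After 'push -1': [0, 7, -1]
Program A final stack: [0, 7, -1]

Program B trace:
  After 'push -4': [-4]
  After 'dup': [-4, -4]
  After 'swap': [-4, -4]
  After 'lt': [0]
  After 'neg': [0]
  After 'push 7': [0, 7]
  After 'push -1': [0, 7, -1]
  After 'dup': [0, 7, -1, -1]
  After 'drop': [0, 7, -1]
Program B final stack: [0, 7, -1]
Same: yes

Answer: yes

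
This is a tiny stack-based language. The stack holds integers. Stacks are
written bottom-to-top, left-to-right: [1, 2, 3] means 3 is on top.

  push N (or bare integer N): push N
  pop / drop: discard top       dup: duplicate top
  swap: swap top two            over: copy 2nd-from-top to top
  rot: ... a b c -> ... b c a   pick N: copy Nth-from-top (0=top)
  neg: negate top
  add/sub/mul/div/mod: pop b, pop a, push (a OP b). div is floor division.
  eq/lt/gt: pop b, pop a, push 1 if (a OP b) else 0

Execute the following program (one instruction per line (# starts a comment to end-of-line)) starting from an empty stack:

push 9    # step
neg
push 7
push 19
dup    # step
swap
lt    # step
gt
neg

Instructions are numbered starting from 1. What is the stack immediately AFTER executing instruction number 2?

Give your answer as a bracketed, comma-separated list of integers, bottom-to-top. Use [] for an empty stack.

Step 1 ('push 9'): [9]
Step 2 ('neg'): [-9]

Answer: [-9]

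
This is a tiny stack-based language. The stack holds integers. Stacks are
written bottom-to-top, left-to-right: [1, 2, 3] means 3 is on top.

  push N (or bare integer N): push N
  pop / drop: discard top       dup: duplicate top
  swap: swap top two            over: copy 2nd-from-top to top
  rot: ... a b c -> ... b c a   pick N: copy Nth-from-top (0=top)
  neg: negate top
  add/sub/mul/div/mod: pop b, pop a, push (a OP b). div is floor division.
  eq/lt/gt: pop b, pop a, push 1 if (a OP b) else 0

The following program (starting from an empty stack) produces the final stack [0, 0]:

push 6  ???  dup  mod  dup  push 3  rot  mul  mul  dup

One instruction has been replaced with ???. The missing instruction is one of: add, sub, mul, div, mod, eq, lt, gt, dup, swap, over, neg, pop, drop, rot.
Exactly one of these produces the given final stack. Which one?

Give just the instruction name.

Stack before ???: [6]
Stack after ???:  [-6]
The instruction that transforms [6] -> [-6] is: neg

Answer: neg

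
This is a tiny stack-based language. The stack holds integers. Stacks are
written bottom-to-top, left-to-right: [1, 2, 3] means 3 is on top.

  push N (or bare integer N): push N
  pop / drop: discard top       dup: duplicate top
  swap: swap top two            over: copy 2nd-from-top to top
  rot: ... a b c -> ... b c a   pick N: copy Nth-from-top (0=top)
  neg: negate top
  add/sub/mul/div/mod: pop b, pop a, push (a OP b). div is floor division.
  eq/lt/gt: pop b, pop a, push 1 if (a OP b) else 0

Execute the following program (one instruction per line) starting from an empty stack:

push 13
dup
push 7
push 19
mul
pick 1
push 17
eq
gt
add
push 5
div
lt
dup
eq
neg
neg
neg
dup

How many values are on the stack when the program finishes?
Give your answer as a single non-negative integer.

After 'push 13': stack = [13] (depth 1)
After 'dup': stack = [13, 13] (depth 2)
After 'push 7': stack = [13, 13, 7] (depth 3)
After 'push 19': stack = [13, 13, 7, 19] (depth 4)
After 'mul': stack = [13, 13, 133] (depth 3)
After 'pick 1': stack = [13, 13, 133, 13] (depth 4)
After 'push 17': stack = [13, 13, 133, 13, 17] (depth 5)
After 'eq': stack = [13, 13, 133, 0] (depth 4)
After 'gt': stack = [13, 13, 1] (depth 3)
After 'add': stack = [13, 14] (depth 2)
After 'push 5': stack = [13, 14, 5] (depth 3)
After 'div': stack = [13, 2] (depth 2)
After 'lt': stack = [0] (depth 1)
After 'dup': stack = [0, 0] (depth 2)
After 'eq': stack = [1] (depth 1)
After 'neg': stack = [-1] (depth 1)
After 'neg': stack = [1] (depth 1)
After 'neg': stack = [-1] (depth 1)
After 'dup': stack = [-1, -1] (depth 2)

Answer: 2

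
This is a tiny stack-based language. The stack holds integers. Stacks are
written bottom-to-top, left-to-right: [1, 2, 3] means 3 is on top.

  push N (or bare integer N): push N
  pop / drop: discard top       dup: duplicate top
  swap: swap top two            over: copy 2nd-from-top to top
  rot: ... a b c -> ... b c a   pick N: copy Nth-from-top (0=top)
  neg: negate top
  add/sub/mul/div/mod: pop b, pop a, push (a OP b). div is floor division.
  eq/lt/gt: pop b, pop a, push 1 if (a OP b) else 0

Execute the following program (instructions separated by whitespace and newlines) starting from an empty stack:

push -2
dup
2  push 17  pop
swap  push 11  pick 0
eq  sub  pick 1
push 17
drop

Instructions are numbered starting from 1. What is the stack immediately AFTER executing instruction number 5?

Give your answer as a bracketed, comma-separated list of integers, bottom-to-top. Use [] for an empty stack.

Answer: [-2, -2, 2]

Derivation:
Step 1 ('push -2'): [-2]
Step 2 ('dup'): [-2, -2]
Step 3 ('2'): [-2, -2, 2]
Step 4 ('push 17'): [-2, -2, 2, 17]
Step 5 ('pop'): [-2, -2, 2]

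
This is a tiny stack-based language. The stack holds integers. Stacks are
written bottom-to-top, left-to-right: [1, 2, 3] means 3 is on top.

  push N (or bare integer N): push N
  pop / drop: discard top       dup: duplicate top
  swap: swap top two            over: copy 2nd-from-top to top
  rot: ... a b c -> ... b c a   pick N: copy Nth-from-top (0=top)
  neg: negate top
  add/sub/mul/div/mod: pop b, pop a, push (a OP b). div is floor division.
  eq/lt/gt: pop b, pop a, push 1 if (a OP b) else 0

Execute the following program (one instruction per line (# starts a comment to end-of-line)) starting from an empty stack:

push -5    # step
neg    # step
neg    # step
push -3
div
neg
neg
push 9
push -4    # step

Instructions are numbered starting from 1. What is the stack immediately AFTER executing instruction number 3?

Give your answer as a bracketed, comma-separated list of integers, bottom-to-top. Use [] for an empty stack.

Answer: [-5]

Derivation:
Step 1 ('push -5'): [-5]
Step 2 ('neg'): [5]
Step 3 ('neg'): [-5]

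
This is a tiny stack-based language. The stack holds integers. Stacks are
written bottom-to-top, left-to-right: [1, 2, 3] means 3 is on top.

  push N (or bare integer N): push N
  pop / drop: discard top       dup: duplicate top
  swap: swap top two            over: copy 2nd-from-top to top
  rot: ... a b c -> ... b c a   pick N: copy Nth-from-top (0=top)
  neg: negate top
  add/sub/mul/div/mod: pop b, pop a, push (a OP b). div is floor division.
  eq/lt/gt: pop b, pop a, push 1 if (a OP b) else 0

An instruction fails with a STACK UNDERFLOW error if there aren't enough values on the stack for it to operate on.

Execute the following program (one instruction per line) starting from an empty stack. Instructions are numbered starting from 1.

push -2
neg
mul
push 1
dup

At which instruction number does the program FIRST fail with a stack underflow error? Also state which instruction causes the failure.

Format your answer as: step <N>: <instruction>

Step 1 ('push -2'): stack = [-2], depth = 1
Step 2 ('neg'): stack = [2], depth = 1
Step 3 ('mul'): needs 2 value(s) but depth is 1 — STACK UNDERFLOW

Answer: step 3: mul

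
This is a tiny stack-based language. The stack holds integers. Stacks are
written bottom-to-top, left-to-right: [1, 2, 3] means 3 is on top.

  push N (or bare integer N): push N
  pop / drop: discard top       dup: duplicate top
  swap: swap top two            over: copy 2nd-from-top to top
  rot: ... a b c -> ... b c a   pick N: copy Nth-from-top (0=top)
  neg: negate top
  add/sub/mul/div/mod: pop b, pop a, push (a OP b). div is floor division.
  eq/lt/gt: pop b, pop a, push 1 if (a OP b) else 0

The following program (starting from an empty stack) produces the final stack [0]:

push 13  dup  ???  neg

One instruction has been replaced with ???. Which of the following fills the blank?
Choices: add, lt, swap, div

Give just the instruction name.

Stack before ???: [13, 13]
Stack after ???:  [0]
Checking each choice:
  add: produces [-26]
  lt: MATCH
  swap: produces [13, -13]
  div: produces [-1]


Answer: lt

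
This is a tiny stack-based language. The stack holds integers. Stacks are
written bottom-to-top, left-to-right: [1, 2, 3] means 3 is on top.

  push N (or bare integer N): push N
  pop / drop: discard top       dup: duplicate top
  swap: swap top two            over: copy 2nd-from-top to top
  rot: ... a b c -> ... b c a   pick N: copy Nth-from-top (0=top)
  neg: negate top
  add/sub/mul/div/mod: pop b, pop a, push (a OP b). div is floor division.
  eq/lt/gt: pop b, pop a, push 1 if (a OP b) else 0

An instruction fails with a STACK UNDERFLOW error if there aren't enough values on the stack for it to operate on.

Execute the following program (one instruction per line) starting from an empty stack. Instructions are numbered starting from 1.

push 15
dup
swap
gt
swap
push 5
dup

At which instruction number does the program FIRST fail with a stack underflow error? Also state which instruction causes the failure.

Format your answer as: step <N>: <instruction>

Step 1 ('push 15'): stack = [15], depth = 1
Step 2 ('dup'): stack = [15, 15], depth = 2
Step 3 ('swap'): stack = [15, 15], depth = 2
Step 4 ('gt'): stack = [0], depth = 1
Step 5 ('swap'): needs 2 value(s) but depth is 1 — STACK UNDERFLOW

Answer: step 5: swap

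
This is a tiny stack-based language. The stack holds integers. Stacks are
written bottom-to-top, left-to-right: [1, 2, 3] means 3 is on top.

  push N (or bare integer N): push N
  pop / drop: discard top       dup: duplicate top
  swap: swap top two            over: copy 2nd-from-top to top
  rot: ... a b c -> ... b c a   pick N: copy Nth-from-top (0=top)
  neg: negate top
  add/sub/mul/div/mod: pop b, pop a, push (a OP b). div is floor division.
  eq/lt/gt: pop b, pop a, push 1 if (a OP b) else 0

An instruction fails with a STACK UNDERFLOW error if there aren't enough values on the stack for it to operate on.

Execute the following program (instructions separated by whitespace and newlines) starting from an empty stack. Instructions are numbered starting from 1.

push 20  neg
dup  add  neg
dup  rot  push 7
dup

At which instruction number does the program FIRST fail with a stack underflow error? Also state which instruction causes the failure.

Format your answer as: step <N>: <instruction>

Answer: step 7: rot

Derivation:
Step 1 ('push 20'): stack = [20], depth = 1
Step 2 ('neg'): stack = [-20], depth = 1
Step 3 ('dup'): stack = [-20, -20], depth = 2
Step 4 ('add'): stack = [-40], depth = 1
Step 5 ('neg'): stack = [40], depth = 1
Step 6 ('dup'): stack = [40, 40], depth = 2
Step 7 ('rot'): needs 3 value(s) but depth is 2 — STACK UNDERFLOW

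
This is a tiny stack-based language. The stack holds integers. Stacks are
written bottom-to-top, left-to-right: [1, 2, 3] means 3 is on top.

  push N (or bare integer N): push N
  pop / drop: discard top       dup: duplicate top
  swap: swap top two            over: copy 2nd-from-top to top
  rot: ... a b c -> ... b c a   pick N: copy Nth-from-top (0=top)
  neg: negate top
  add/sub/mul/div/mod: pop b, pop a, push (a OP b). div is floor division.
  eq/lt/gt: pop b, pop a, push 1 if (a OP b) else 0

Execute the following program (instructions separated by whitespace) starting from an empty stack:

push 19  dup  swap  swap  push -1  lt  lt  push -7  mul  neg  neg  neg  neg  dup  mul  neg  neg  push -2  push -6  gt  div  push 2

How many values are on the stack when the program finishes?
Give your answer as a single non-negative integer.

Answer: 2

Derivation:
After 'push 19': stack = [19] (depth 1)
After 'dup': stack = [19, 19] (depth 2)
After 'swap': stack = [19, 19] (depth 2)
After 'swap': stack = [19, 19] (depth 2)
After 'push -1': stack = [19, 19, -1] (depth 3)
After 'lt': stack = [19, 0] (depth 2)
After 'lt': stack = [0] (depth 1)
After 'push -7': stack = [0, -7] (depth 2)
After 'mul': stack = [0] (depth 1)
After 'neg': stack = [0] (depth 1)
  ...
After 'neg': stack = [0] (depth 1)
After 'dup': stack = [0, 0] (depth 2)
After 'mul': stack = [0] (depth 1)
After 'neg': stack = [0] (depth 1)
After 'neg': stack = [0] (depth 1)
After 'push -2': stack = [0, -2] (depth 2)
After 'push -6': stack = [0, -2, -6] (depth 3)
After 'gt': stack = [0, 1] (depth 2)
After 'div': stack = [0] (depth 1)
After 'push 2': stack = [0, 2] (depth 2)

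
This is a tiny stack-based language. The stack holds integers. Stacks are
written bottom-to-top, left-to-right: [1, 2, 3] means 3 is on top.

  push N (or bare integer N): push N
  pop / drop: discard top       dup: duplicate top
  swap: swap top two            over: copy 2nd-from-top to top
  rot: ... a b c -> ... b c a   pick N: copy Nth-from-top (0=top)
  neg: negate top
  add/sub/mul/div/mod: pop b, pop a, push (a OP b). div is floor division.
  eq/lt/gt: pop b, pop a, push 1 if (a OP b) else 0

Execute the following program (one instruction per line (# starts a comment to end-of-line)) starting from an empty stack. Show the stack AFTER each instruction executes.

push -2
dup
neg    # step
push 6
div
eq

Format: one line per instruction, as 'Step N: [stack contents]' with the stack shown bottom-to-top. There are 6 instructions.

Step 1: [-2]
Step 2: [-2, -2]
Step 3: [-2, 2]
Step 4: [-2, 2, 6]
Step 5: [-2, 0]
Step 6: [0]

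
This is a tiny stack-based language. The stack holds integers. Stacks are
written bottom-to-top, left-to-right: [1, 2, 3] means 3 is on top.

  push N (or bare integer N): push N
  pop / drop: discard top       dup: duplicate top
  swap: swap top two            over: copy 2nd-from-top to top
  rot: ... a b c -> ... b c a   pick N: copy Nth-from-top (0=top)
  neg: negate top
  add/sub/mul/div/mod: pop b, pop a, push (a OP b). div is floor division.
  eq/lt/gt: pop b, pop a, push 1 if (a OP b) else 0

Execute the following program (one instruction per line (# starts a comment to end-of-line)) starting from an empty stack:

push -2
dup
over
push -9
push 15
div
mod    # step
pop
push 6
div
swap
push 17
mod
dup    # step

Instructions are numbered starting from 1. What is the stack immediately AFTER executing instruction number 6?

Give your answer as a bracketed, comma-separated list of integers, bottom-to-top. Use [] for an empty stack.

Step 1 ('push -2'): [-2]
Step 2 ('dup'): [-2, -2]
Step 3 ('over'): [-2, -2, -2]
Step 4 ('push -9'): [-2, -2, -2, -9]
Step 5 ('push 15'): [-2, -2, -2, -9, 15]
Step 6 ('div'): [-2, -2, -2, -1]

Answer: [-2, -2, -2, -1]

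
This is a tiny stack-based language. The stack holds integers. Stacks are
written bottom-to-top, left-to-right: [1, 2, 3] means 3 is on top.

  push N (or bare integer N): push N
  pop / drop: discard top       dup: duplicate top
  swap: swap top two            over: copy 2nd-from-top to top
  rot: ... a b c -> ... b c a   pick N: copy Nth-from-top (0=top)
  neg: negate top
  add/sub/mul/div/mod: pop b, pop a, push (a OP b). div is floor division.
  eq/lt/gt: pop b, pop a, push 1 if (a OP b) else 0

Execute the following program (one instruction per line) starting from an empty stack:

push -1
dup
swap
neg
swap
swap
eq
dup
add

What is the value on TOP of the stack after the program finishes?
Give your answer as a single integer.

Answer: 0

Derivation:
After 'push -1': [-1]
After 'dup': [-1, -1]
After 'swap': [-1, -1]
After 'neg': [-1, 1]
After 'swap': [1, -1]
After 'swap': [-1, 1]
After 'eq': [0]
After 'dup': [0, 0]
After 'add': [0]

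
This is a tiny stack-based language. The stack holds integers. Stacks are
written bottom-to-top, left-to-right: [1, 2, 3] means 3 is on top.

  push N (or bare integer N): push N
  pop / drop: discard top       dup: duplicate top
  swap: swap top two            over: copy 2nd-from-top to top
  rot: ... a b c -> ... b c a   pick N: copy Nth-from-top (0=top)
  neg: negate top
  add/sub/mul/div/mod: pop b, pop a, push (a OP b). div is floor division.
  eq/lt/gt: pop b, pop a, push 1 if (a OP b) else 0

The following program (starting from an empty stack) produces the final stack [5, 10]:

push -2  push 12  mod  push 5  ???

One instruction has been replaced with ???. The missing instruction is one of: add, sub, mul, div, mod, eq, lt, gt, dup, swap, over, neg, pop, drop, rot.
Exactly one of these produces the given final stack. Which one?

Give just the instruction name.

Answer: swap

Derivation:
Stack before ???: [10, 5]
Stack after ???:  [5, 10]
The instruction that transforms [10, 5] -> [5, 10] is: swap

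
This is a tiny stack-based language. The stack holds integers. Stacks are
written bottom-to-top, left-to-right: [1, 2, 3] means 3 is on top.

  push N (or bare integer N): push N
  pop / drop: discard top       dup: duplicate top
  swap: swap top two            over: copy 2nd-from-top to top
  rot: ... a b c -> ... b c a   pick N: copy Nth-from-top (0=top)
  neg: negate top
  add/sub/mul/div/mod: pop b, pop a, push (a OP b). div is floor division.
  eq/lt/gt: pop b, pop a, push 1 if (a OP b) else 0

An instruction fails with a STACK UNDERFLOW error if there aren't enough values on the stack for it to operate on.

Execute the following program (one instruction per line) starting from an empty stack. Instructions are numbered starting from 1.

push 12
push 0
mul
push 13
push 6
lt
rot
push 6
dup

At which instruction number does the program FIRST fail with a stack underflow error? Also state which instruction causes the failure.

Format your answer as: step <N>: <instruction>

Step 1 ('push 12'): stack = [12], depth = 1
Step 2 ('push 0'): stack = [12, 0], depth = 2
Step 3 ('mul'): stack = [0], depth = 1
Step 4 ('push 13'): stack = [0, 13], depth = 2
Step 5 ('push 6'): stack = [0, 13, 6], depth = 3
Step 6 ('lt'): stack = [0, 0], depth = 2
Step 7 ('rot'): needs 3 value(s) but depth is 2 — STACK UNDERFLOW

Answer: step 7: rot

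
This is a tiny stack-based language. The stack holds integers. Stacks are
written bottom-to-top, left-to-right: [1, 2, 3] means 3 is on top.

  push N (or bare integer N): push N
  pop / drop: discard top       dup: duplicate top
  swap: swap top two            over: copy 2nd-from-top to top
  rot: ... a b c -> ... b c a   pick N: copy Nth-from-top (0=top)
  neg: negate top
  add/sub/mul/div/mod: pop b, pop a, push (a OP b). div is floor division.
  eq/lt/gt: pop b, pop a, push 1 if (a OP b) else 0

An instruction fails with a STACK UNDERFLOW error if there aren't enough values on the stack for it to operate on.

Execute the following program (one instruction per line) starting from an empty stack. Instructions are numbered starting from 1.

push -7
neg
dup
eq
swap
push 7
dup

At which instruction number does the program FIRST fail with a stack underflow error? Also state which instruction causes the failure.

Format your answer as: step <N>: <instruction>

Step 1 ('push -7'): stack = [-7], depth = 1
Step 2 ('neg'): stack = [7], depth = 1
Step 3 ('dup'): stack = [7, 7], depth = 2
Step 4 ('eq'): stack = [1], depth = 1
Step 5 ('swap'): needs 2 value(s) but depth is 1 — STACK UNDERFLOW

Answer: step 5: swap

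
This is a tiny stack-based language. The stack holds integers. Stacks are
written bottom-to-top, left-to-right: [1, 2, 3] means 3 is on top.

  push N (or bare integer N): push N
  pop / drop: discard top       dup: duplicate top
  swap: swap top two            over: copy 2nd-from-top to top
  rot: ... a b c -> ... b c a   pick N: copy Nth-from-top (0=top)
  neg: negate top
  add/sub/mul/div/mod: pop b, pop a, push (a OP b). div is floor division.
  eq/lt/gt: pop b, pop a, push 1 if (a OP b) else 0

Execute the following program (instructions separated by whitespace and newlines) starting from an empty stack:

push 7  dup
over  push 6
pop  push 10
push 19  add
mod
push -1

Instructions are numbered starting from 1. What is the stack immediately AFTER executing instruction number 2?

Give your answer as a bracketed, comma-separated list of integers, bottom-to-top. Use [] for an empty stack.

Step 1 ('push 7'): [7]
Step 2 ('dup'): [7, 7]

Answer: [7, 7]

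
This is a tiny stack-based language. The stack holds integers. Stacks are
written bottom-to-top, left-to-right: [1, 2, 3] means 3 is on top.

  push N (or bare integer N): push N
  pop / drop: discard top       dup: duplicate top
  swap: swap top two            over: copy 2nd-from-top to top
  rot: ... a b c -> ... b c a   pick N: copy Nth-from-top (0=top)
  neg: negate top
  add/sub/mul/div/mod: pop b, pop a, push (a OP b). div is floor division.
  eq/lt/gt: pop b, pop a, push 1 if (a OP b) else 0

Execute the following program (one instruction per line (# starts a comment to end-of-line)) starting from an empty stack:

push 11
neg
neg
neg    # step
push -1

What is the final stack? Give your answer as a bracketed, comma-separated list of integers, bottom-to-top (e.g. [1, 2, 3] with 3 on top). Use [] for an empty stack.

Answer: [-11, -1]

Derivation:
After 'push 11': [11]
After 'neg': [-11]
After 'neg': [11]
After 'neg': [-11]
After 'push -1': [-11, -1]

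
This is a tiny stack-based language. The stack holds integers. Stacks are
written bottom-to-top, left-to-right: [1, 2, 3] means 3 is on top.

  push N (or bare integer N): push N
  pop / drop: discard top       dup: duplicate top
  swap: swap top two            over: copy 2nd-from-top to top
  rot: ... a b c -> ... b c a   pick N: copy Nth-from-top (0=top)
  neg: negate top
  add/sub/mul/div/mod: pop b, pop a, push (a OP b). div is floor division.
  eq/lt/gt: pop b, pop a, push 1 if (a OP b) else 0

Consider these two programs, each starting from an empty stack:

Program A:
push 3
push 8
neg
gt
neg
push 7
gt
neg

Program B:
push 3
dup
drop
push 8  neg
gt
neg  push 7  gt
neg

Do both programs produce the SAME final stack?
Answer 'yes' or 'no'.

Program A trace:
  After 'push 3': [3]
  After 'push 8': [3, 8]
  After 'neg': [3, -8]
  After 'gt': [1]
  After 'neg': [-1]
  After 'push 7': [-1, 7]
  After 'gt': [0]
  After 'neg': [0]
Program A final stack: [0]

Program B trace:
  After 'push 3': [3]
  After 'dup': [3, 3]
  After 'drop': [3]
  After 'push 8': [3, 8]
  After 'neg': [3, -8]
  After 'gt': [1]
  After 'neg': [-1]
  After 'push 7': [-1, 7]
  After 'gt': [0]
  After 'neg': [0]
Program B final stack: [0]
Same: yes

Answer: yes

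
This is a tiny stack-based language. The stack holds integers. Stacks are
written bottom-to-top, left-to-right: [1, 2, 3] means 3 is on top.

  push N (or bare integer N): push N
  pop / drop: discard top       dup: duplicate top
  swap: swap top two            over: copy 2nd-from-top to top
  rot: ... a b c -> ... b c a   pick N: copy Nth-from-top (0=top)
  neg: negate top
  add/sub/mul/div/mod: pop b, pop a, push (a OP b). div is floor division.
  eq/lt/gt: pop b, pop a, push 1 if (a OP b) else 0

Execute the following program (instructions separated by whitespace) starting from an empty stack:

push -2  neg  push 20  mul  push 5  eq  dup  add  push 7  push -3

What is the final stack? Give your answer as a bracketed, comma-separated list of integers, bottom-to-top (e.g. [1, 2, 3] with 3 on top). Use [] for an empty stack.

After 'push -2': [-2]
After 'neg': [2]
After 'push 20': [2, 20]
After 'mul': [40]
After 'push 5': [40, 5]
After 'eq': [0]
After 'dup': [0, 0]
After 'add': [0]
After 'push 7': [0, 7]
After 'push -3': [0, 7, -3]

Answer: [0, 7, -3]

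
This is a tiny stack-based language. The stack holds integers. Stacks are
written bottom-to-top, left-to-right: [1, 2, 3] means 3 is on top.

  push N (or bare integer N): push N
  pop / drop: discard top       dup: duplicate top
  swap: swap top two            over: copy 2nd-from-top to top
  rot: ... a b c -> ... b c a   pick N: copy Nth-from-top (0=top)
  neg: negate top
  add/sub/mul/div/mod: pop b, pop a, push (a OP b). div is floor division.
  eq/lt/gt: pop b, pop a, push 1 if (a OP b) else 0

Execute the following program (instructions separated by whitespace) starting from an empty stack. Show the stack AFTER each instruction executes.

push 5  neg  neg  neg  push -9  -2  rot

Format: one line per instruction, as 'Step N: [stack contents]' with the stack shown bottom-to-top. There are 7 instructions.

Step 1: [5]
Step 2: [-5]
Step 3: [5]
Step 4: [-5]
Step 5: [-5, -9]
Step 6: [-5, -9, -2]
Step 7: [-9, -2, -5]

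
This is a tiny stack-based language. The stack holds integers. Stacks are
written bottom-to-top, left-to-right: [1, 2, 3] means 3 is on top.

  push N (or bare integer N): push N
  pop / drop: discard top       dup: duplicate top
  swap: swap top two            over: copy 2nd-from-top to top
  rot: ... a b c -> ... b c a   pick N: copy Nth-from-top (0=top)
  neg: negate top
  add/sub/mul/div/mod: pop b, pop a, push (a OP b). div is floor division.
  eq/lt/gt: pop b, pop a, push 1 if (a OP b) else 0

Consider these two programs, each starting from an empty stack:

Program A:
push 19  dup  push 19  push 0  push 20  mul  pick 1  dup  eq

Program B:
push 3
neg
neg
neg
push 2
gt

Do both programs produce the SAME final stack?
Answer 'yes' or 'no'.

Answer: no

Derivation:
Program A trace:
  After 'push 19': [19]
  After 'dup': [19, 19]
  After 'push 19': [19, 19, 19]
  After 'push 0': [19, 19, 19, 0]
  After 'push 20': [19, 19, 19, 0, 20]
  After 'mul': [19, 19, 19, 0]
  After 'pick 1': [19, 19, 19, 0, 19]
  After 'dup': [19, 19, 19, 0, 19, 19]
  After 'eq': [19, 19, 19, 0, 1]
Program A final stack: [19, 19, 19, 0, 1]

Program B trace:
  After 'push 3': [3]
  After 'neg': [-3]
  After 'neg': [3]
  After 'neg': [-3]
  After 'push 2': [-3, 2]
  After 'gt': [0]
Program B final stack: [0]
Same: no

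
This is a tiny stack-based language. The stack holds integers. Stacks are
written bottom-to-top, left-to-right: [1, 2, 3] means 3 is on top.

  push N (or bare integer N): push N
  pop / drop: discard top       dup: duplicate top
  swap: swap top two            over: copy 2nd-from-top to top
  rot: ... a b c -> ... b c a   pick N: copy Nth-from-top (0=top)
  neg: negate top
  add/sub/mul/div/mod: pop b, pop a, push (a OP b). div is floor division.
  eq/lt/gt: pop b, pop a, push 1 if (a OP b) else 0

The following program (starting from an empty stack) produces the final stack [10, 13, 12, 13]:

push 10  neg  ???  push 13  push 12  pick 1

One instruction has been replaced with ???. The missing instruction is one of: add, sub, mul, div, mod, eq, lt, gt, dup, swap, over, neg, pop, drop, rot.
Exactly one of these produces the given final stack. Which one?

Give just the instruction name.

Stack before ???: [-10]
Stack after ???:  [10]
The instruction that transforms [-10] -> [10] is: neg

Answer: neg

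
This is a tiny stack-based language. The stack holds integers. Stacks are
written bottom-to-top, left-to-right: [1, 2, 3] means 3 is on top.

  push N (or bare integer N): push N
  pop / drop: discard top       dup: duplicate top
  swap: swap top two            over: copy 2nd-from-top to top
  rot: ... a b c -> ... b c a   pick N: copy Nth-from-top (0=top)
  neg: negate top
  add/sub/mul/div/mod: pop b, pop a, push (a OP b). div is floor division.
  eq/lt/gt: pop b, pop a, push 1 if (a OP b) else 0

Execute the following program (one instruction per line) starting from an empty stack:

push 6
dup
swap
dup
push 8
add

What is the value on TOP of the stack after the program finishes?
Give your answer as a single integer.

After 'push 6': [6]
After 'dup': [6, 6]
After 'swap': [6, 6]
After 'dup': [6, 6, 6]
After 'push 8': [6, 6, 6, 8]
After 'add': [6, 6, 14]

Answer: 14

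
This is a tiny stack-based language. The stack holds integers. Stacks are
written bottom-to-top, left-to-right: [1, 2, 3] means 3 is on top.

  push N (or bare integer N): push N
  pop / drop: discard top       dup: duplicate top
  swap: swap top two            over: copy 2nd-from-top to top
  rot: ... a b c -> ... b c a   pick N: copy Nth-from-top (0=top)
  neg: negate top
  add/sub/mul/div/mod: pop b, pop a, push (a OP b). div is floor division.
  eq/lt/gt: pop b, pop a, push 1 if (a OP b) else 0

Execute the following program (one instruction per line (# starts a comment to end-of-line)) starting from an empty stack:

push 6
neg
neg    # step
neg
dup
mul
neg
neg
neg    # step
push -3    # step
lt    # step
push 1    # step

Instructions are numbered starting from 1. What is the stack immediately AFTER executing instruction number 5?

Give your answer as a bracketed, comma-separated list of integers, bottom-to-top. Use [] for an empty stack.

Step 1 ('push 6'): [6]
Step 2 ('neg'): [-6]
Step 3 ('neg'): [6]
Step 4 ('neg'): [-6]
Step 5 ('dup'): [-6, -6]

Answer: [-6, -6]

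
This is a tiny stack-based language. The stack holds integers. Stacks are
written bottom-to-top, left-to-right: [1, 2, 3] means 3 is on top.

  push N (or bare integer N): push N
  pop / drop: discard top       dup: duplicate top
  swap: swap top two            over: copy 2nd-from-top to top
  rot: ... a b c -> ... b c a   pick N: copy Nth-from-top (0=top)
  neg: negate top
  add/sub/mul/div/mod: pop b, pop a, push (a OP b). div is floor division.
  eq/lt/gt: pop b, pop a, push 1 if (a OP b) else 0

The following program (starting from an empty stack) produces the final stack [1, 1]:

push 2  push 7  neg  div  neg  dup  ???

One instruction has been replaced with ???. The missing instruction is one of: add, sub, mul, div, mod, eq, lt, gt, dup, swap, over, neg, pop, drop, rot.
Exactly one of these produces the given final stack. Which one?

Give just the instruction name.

Answer: swap

Derivation:
Stack before ???: [1, 1]
Stack after ???:  [1, 1]
The instruction that transforms [1, 1] -> [1, 1] is: swap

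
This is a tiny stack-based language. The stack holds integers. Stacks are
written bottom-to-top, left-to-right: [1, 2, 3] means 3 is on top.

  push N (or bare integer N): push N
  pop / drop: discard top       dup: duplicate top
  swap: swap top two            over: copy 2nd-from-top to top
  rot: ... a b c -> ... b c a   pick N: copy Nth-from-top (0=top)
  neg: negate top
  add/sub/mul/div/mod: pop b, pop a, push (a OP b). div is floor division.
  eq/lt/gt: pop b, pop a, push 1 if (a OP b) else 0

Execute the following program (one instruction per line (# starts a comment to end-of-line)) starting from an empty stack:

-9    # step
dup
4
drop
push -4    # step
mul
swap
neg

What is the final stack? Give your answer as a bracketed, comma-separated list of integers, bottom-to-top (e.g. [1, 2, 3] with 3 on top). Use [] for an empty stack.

After 'push -9': [-9]
After 'dup': [-9, -9]
After 'push 4': [-9, -9, 4]
After 'drop': [-9, -9]
After 'push -4': [-9, -9, -4]
After 'mul': [-9, 36]
After 'swap': [36, -9]
After 'neg': [36, 9]

Answer: [36, 9]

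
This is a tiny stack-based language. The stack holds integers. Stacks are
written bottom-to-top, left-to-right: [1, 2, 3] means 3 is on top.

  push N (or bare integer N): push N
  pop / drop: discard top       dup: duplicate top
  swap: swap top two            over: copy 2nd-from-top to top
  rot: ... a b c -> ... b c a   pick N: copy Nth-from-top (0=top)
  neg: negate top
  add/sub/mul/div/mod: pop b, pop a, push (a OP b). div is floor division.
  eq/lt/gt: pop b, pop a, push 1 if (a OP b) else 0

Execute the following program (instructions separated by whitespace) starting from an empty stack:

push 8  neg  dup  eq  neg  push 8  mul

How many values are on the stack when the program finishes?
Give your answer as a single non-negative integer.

Answer: 1

Derivation:
After 'push 8': stack = [8] (depth 1)
After 'neg': stack = [-8] (depth 1)
After 'dup': stack = [-8, -8] (depth 2)
After 'eq': stack = [1] (depth 1)
After 'neg': stack = [-1] (depth 1)
After 'push 8': stack = [-1, 8] (depth 2)
After 'mul': stack = [-8] (depth 1)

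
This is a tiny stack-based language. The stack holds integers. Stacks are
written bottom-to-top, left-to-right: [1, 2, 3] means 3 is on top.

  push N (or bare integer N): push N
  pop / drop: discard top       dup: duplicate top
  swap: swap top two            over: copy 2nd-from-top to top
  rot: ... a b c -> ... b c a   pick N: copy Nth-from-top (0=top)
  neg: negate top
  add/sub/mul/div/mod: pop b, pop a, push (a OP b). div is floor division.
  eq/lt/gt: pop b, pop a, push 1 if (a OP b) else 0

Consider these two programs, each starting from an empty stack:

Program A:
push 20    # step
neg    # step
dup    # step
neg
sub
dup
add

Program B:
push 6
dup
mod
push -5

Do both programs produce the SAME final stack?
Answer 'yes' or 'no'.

Program A trace:
  After 'push 20': [20]
  After 'neg': [-20]
  After 'dup': [-20, -20]
  After 'neg': [-20, 20]
  After 'sub': [-40]
  After 'dup': [-40, -40]
  After 'add': [-80]
Program A final stack: [-80]

Program B trace:
  After 'push 6': [6]
  After 'dup': [6, 6]
  After 'mod': [0]
  After 'push -5': [0, -5]
Program B final stack: [0, -5]
Same: no

Answer: no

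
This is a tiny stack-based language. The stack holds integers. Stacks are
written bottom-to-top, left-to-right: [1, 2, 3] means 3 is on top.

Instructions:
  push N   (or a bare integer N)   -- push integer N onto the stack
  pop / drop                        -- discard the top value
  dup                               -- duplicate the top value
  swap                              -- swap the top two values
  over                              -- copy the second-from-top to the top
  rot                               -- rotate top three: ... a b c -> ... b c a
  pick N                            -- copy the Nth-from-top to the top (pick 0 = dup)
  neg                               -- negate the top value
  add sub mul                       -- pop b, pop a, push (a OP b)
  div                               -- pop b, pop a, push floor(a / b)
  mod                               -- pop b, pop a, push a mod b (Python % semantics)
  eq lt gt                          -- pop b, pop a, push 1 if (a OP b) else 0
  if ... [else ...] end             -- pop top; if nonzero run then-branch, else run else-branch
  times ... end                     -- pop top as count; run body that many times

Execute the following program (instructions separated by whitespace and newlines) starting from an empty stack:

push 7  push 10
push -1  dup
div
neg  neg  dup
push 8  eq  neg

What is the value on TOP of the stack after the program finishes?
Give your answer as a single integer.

Answer: 0

Derivation:
After 'push 7': [7]
After 'push 10': [7, 10]
After 'push -1': [7, 10, -1]
After 'dup': [7, 10, -1, -1]
After 'div': [7, 10, 1]
After 'neg': [7, 10, -1]
After 'neg': [7, 10, 1]
After 'dup': [7, 10, 1, 1]
After 'push 8': [7, 10, 1, 1, 8]
After 'eq': [7, 10, 1, 0]
After 'neg': [7, 10, 1, 0]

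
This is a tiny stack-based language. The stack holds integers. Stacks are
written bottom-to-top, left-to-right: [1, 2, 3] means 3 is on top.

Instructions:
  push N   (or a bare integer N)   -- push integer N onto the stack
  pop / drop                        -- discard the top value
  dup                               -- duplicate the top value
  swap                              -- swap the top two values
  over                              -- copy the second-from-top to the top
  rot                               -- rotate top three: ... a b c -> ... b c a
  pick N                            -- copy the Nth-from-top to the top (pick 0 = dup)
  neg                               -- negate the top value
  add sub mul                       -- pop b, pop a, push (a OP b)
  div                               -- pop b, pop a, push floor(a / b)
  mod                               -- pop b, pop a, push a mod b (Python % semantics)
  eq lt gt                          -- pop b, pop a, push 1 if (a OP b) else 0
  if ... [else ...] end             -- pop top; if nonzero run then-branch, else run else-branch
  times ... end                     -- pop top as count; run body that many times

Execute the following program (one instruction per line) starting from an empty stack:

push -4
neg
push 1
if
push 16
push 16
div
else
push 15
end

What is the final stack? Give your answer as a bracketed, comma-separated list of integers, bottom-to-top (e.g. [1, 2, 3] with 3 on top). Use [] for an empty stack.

Answer: [4, 1]

Derivation:
After 'push -4': [-4]
After 'neg': [4]
After 'push 1': [4, 1]
After 'if': [4]
After 'push 16': [4, 16]
After 'push 16': [4, 16, 16]
After 'div': [4, 1]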